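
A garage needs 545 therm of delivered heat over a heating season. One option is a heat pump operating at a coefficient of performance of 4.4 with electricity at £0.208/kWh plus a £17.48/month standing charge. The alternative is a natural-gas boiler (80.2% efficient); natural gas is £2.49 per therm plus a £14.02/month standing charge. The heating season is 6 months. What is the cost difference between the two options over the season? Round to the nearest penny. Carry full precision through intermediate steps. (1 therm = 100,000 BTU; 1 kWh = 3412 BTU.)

£916.23

Heat load = 545 therm × 100,000 = 54,500,000 BTU
Gas: input = 54,500,000 / 0.802 = 67,955,112 BTU = 679.6 therm → 679.6 × £2.49 = £1,692.08; + 6 × £14.02 standing = £1,776.20
Heat pump: 54,500,000 BTU / 3412 = 15,970 kWh heat; / 4.4 = 3,630 kWh in → × £0.208 = £755.09; + 6 × £17.48 standing = £859.97
Difference = |£1,776.20 − £859.97| = £916.23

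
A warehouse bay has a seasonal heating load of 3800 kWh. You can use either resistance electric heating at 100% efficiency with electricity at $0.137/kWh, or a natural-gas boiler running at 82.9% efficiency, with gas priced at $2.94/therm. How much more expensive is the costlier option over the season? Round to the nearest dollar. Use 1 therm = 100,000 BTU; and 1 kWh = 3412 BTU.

Heat load = 3800 kWh × 3412 = 12,965,600 BTU
Gas: input = 12,965,600 / 0.829 = 15,640,048 BTU = 156.4 therm → 156.4 × $2.94 = $459.82
Electric: 12,965,600 BTU / 3412 = 3,800 kWh → × $0.137 = $520.60
Difference = |$459.82 − $520.60| = $60.78 ≈ $61

$61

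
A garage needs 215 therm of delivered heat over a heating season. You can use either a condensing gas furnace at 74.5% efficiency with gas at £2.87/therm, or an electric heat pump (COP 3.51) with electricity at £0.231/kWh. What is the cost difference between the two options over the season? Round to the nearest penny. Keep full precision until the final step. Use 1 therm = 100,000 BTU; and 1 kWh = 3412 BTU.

£413.55

Heat load = 215 therm × 100,000 = 21,500,000 BTU
Gas: input = 21,500,000 / 0.745 = 28,859,060 BTU = 288.6 therm → 288.6 × £2.87 = £828.26
Heat pump: 21,500,000 BTU / 3412 = 6,301 kWh heat; / 3.51 = 1,795 kWh in → × £0.231 = £414.70
Difference = |£828.26 − £414.70| = £413.55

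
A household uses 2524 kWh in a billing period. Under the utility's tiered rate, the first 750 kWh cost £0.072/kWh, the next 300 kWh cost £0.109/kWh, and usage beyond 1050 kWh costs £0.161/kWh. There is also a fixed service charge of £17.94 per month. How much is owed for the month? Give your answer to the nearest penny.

£341.95

First 750 kWh × £0.072 = £54.00
Next 300 kWh × £0.109 = £32.70
Remaining 1474 kWh × £0.161 = £237.31
Energy charge = £324.01; + service £17.94 = £341.95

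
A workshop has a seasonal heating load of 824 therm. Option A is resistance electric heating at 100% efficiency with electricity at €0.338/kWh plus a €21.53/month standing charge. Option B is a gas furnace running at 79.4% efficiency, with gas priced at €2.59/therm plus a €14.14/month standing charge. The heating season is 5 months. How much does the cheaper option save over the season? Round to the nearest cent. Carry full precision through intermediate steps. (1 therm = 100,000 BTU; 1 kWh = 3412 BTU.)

€5511.81

Heat load = 824 therm × 100,000 = 82,400,000 BTU
Gas: input = 82,400,000 / 0.794 = 103,778,338 BTU = 1,038 therm → 1,038 × €2.59 = €2,687.86; + 5 × €14.14 standing = €2,758.56
Electric: 82,400,000 BTU / 3412 = 24,150 kWh → × €0.338 = €8,162.72; + 5 × €21.53 standing = €8,270.37
Difference = |€2,758.56 − €8,270.37| = €5,511.81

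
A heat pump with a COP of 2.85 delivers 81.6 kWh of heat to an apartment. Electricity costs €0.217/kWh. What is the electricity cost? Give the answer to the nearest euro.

€6

Electrical input = 81.6 kWh / 2.85 = 28.63 kWh
Cost = 28.63 × €0.217/kWh = €6.21 ≈ €6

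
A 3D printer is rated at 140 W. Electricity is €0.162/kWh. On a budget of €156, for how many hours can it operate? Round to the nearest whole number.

6878 h

Energy budget = €156 / €0.162 per kWh = 963 kWh = 962,963 Wh
Runtime = 962,963 Wh / 140 W = 6,878 h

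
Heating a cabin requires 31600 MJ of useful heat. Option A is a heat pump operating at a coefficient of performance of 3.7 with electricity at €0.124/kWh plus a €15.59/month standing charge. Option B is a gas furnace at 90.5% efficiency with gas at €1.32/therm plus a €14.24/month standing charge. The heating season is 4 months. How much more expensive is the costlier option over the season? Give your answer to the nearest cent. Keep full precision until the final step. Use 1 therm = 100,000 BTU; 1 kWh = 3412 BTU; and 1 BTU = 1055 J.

Heat load = 31600 MJ = 31,600,000,000 J / 1055 = 29,952,607 BTU
Gas: input = 29,952,607 / 0.905 = 33,096,803 BTU = 331 therm → 331 × €1.32 = €436.88; + 4 × €14.24 standing = €493.84
Heat pump: 29,952,607 BTU / 3412 = 8,779 kWh heat; / 3.7 = 2,373 kWh in → × €0.124 = €294.20; + 4 × €15.59 standing = €356.56
Difference = |€493.84 − €356.56| = €137.28

€137.28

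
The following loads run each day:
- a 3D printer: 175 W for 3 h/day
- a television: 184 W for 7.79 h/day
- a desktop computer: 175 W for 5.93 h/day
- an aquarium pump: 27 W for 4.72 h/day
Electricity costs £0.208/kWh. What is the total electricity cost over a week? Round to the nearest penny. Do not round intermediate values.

3D printer: 175 W × 3 h × 7 d = 3,675 Wh = 3.675 kWh
television: 184 W × 7.79 h × 7 d = 10,034 Wh = 10.03 kWh
desktop computer: 175 W × 5.93 h × 7 d = 7,264 Wh = 7.264 kWh
aquarium pump: 27 W × 4.72 h × 7 d = 892 Wh = 0.8921 kWh
Total energy = 3.675 + 10.03 + 7.264 + 0.8921 = 21.86 kWh
Cost = 21.86 kWh × £0.208 = £4.55

£4.55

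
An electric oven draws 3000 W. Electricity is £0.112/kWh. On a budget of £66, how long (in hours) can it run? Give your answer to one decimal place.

Energy budget = £66 / £0.112 per kWh = 589.3 kWh = 589,286 Wh
Runtime = 589,286 Wh / 3000 W = 196.4 h

196.4 h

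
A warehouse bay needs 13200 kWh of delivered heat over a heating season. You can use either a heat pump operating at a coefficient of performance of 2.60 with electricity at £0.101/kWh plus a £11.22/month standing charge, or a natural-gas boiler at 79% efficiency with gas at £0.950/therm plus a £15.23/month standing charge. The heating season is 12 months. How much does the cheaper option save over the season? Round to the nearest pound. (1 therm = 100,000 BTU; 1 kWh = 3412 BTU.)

£77

Heat load = 13200 kWh × 3412 = 45,038,400 BTU
Gas: input = 45,038,400 / 0.79 = 57,010,633 BTU = 570.1 therm → 570.1 × £0.950 = £541.60; + 12 × £15.23 standing = £724.36
Heat pump: 45,038,400 BTU / 3412 = 13,200 kWh heat; / 2.60 = 5,077 kWh in → × £0.101 = £512.77; + 12 × £11.22 standing = £647.41
Difference = |£724.36 − £647.41| = £76.95 ≈ £77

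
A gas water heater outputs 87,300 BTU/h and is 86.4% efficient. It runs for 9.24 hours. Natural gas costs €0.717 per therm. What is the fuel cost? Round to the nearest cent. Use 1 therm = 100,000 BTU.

Heat delivered = 87,300 BTU/h × 9.24 h = 806,652 BTU
Gas input = 806,652 / 0.864 = 933,625 BTU
= 933,625 / 100,000 = 9.336 therm
Cost = 9.336 × €0.717/therm = €6.69

€6.69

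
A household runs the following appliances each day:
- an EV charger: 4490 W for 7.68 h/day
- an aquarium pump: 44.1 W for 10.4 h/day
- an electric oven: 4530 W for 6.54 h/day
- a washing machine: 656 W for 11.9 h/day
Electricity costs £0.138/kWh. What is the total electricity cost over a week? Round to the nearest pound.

EV charger: 4490 W × 7.68 h × 7 d = 241,382 Wh = 241.4 kWh
aquarium pump: 44.1 W × 10.4 h × 7 d = 3,210 Wh = 3.21 kWh
electric oven: 4530 W × 6.54 h × 7 d = 207,383 Wh = 207.4 kWh
washing machine: 656 W × 11.9 h × 7 d = 54,645 Wh = 54.64 kWh
Total energy = 241.4 + 3.21 + 207.4 + 54.64 = 506.6 kWh
Cost = 506.6 kWh × £0.138 = £69.91 ≈ £70

£70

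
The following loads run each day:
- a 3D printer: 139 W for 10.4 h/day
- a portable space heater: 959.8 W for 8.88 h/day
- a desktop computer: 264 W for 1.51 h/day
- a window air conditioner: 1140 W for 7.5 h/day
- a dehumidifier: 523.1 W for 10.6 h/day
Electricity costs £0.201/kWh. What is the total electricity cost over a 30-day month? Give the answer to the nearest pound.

£148

3D printer: 139 W × 10.4 h × 30 d = 43,368 Wh = 43.37 kWh
portable space heater: 959.8 W × 8.88 h × 30 d = 255,691 Wh = 255.7 kWh
desktop computer: 264 W × 1.51 h × 30 d = 11,959 Wh = 11.96 kWh
window air conditioner: 1140 W × 7.5 h × 30 d = 256,500 Wh = 256.5 kWh
dehumidifier: 523.1 W × 10.6 h × 30 d = 166,346 Wh = 166.3 kWh
Total energy = 43.37 + 255.7 + 11.96 + 256.5 + 166.3 = 733.9 kWh
Cost = 733.9 kWh × £0.201 = £147.51 ≈ £148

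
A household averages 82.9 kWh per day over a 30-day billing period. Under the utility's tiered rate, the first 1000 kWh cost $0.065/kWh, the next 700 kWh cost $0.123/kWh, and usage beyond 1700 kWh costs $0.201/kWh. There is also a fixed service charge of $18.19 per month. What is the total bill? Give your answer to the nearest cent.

$327.48

Usage = 82.9 kWh/day × 30 days = 2487 kWh
First 1000 kWh × $0.065 = $65.00
Next 700 kWh × $0.123 = $86.10
Remaining 787 kWh × $0.201 = $158.19
Energy charge = $309.29; + service $18.19 = $327.48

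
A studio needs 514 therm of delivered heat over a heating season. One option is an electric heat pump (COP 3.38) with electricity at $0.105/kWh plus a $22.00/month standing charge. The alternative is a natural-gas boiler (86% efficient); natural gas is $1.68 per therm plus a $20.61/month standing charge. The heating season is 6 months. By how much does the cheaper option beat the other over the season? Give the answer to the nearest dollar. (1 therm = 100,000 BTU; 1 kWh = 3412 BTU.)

$528

Heat load = 514 therm × 100,000 = 51,400,000 BTU
Gas: input = 51,400,000 / 0.86 = 59,767,442 BTU = 597.7 therm → 597.7 × $1.68 = $1,004.09; + 6 × $20.61 standing = $1,127.75
Heat pump: 51,400,000 BTU / 3412 = 15,060 kWh heat; / 3.38 = 4,457 kWh in → × $0.105 = $467.98; + 6 × $22.00 standing = $599.98
Difference = |$1,127.75 − $599.98| = $527.77 ≈ $528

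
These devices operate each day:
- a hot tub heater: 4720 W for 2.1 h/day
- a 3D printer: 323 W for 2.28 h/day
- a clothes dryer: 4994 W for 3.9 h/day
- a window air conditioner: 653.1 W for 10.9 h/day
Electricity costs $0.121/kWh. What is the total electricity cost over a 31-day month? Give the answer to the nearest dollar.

hot tub heater: 4720 W × 2.1 h × 31 d = 307,272 Wh = 307.3 kWh
3D printer: 323 W × 2.28 h × 31 d = 22,830 Wh = 22.83 kWh
clothes dryer: 4994 W × 3.9 h × 31 d = 603,775 Wh = 603.8 kWh
window air conditioner: 653.1 W × 10.9 h × 31 d = 220,682 Wh = 220.7 kWh
Total energy = 307.3 + 22.83 + 603.8 + 220.7 = 1,155 kWh
Cost = 1,155 kWh × $0.121 = $139.70 ≈ $140

$140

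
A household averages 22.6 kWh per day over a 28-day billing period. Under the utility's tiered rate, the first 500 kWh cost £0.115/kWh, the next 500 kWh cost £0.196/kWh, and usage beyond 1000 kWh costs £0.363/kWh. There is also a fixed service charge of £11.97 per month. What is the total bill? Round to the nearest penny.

£95.50

Usage = 22.6 kWh/day × 28 days = 632.8 kWh
First 500 kWh × £0.115 = £57.50
Next 132.8 kWh × £0.196 = £26.03
Remaining tier: 0 kWh (not reached)
Energy charge = £83.53; + service £11.97 = £95.50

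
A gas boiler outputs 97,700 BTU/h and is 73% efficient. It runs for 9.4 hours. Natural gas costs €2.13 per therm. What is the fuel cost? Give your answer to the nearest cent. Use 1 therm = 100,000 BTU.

€26.80

Heat delivered = 97,700 BTU/h × 9.4 h = 918,380 BTU
Gas input = 918,380 / 0.73 = 1,258,055 BTU
= 1,258,055 / 100,000 = 12.58 therm
Cost = 12.58 × €2.13/therm = €26.80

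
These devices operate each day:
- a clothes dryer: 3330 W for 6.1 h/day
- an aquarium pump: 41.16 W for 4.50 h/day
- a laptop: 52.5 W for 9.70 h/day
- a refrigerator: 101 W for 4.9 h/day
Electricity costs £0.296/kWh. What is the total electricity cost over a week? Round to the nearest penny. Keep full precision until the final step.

clothes dryer: 3330 W × 6.1 h × 7 d = 142,191 Wh = 142.2 kWh
aquarium pump: 41.16 W × 4.50 h × 7 d = 1,297 Wh = 1.297 kWh
laptop: 52.5 W × 9.70 h × 7 d = 3,565 Wh = 3.565 kWh
refrigerator: 101 W × 4.9 h × 7 d = 3,464 Wh = 3.464 kWh
Total energy = 142.2 + 1.297 + 3.565 + 3.464 = 150.5 kWh
Cost = 150.5 kWh × £0.296 = £44.55

£44.55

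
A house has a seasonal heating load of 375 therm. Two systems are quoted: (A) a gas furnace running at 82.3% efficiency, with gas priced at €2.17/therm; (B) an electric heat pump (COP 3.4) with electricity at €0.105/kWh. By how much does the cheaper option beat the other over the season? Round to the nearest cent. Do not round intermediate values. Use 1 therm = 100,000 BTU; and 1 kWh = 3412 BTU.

Heat load = 375 therm × 100,000 = 37,500,000 BTU
Gas: input = 37,500,000 / 0.823 = 45,565,006 BTU = 455.7 therm → 455.7 × €2.17 = €988.76
Heat pump: 37,500,000 BTU / 3412 = 10,990 kWh heat; / 3.4 = 3,233 kWh in → × €0.105 = €339.42
Difference = |€988.76 − €339.42| = €649.34

€649.34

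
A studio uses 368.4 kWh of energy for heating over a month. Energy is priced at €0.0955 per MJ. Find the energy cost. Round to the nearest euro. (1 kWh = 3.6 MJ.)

€127

368.4 kWh × (3.6 MJ/kWh) = 1,326 MJ
Cost = 1,326 MJ × €0.0955/MJ = €126.66 ≈ €127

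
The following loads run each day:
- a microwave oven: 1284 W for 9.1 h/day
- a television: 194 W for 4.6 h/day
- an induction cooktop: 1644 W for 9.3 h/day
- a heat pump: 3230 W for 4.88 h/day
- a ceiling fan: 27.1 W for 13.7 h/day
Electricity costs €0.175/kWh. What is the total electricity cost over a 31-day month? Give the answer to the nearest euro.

microwave oven: 1284 W × 9.1 h × 31 d = 362,216 Wh = 362.2 kWh
television: 194 W × 4.6 h × 31 d = 27,664 Wh = 27.66 kWh
induction cooktop: 1644 W × 9.3 h × 31 d = 473,965 Wh = 474 kWh
heat pump: 3230 W × 4.88 h × 31 d = 488,634 Wh = 488.6 kWh
ceiling fan: 27.1 W × 13.7 h × 31 d = 11,509 Wh = 11.51 kWh
Total energy = 362.2 + 27.66 + 474 + 488.6 + 11.51 = 1,364 kWh
Cost = 1,364 kWh × €0.175 = €238.70 ≈ €239

€239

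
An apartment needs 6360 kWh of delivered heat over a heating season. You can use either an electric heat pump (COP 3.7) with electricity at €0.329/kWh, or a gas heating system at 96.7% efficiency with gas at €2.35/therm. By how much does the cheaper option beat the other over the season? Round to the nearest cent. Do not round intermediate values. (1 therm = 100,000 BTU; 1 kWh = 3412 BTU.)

€38.16

Heat load = 6360 kWh × 3412 = 21,700,320 BTU
Gas: input = 21,700,320 / 0.967 = 22,440,869 BTU = 224.4 therm → 224.4 × €2.35 = €527.36
Heat pump: 21,700,320 BTU / 3412 = 6,360 kWh heat; / 3.7 = 1,719 kWh in → × €0.329 = €565.52
Difference = |€527.36 − €565.52| = €38.16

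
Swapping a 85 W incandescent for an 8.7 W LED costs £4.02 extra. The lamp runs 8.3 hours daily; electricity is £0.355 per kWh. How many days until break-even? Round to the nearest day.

Power saved = 85 − 8.7 = 76.3 W
Daily energy saved = 76.3 W × 8.3 h = 633.3 Wh = 0.63329 kWh
Daily savings = 0.63329 × £0.355 = £0.2248
Payback = £4.02 / £0.2248 per day = 17.88 days

18 days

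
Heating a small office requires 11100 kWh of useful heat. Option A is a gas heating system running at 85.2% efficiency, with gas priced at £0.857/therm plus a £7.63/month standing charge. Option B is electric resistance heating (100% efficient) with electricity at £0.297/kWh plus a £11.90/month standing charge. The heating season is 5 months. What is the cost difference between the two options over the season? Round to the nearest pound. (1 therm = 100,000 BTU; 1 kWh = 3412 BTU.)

Heat load = 11100 kWh × 3412 = 37,873,200 BTU
Gas: input = 37,873,200 / 0.852 = 44,452,113 BTU = 444.5 therm → 444.5 × £0.857 = £380.95; + 5 × £7.63 standing = £419.10
Electric: 37,873,200 BTU / 3412 = 11,100 kWh → × £0.297 = £3,296.70; + 5 × £11.90 standing = £3,356.20
Difference = |£419.10 − £3,356.20| = £2,937.10 ≈ £2937

£2937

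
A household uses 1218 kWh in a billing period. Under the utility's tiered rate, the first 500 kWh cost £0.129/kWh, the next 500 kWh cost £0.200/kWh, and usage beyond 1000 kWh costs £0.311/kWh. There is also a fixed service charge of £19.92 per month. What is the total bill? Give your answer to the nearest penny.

£252.22

First 500 kWh × £0.129 = £64.50
Next 500 kWh × £0.200 = £100.00
Remaining 218 kWh × £0.311 = £67.80
Energy charge = £232.30; + service £19.92 = £252.22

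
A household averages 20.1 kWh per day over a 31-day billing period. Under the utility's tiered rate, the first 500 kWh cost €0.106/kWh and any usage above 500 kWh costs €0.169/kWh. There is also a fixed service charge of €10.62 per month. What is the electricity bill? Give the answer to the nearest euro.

Usage = 20.1 kWh/day × 31 days = 623.1 kWh
First 500 kWh × €0.106 = €53.00
Remaining 123.1 kWh × €0.169 = €20.80
Energy charge = €73.80; + service €10.62 = €84.42 ≈ €84

€84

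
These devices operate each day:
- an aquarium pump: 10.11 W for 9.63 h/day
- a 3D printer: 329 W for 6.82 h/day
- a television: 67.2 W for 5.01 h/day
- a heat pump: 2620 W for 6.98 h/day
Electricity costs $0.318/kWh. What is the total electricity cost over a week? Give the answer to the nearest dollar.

$47

aquarium pump: 10.11 W × 9.63 h × 7 d = 682 Wh = 0.6815 kWh
3D printer: 329 W × 6.82 h × 7 d = 15,706 Wh = 15.71 kWh
television: 67.2 W × 5.01 h × 7 d = 2,357 Wh = 2.357 kWh
heat pump: 2620 W × 6.98 h × 7 d = 128,013 Wh = 128 kWh
Total energy = 0.6815 + 15.71 + 2.357 + 128 = 146.8 kWh
Cost = 146.8 kWh × $0.318 = $46.67 ≈ $47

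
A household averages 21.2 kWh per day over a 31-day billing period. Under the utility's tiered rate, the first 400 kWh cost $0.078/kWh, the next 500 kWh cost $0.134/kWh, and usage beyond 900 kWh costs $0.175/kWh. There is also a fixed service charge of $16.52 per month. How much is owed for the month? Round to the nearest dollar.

Usage = 21.2 kWh/day × 31 days = 657.2 kWh
First 400 kWh × $0.078 = $31.20
Next 257.2 kWh × $0.134 = $34.46
Remaining tier: 0 kWh (not reached)
Energy charge = $65.66; + service $16.52 = $82.18 ≈ $82

$82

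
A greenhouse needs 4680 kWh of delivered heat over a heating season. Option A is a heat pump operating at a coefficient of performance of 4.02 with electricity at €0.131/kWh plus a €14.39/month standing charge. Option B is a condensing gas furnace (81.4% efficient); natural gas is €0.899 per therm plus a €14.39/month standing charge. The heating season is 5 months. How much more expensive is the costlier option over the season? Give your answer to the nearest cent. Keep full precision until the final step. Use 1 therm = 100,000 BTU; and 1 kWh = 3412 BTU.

Heat load = 4680 kWh × 3412 = 15,968,160 BTU
Gas: input = 15,968,160 / 0.814 = 19,616,904 BTU = 196.2 therm → 196.2 × €0.899 = €176.36; + 5 × €14.39 standing = €248.31
Heat pump: 15,968,160 BTU / 3412 = 4,680 kWh heat; / 4.02 = 1,164 kWh in → × €0.131 = €152.51; + 5 × €14.39 standing = €224.46
Difference = |€248.31 − €224.46| = €23.85

€23.85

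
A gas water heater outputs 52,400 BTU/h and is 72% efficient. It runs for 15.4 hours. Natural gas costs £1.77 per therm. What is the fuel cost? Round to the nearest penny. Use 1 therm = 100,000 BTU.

Heat delivered = 52,400 BTU/h × 15.4 h = 806,960 BTU
Gas input = 806,960 / 0.72 = 1,120,778 BTU
= 1,120,778 / 100,000 = 11.21 therm
Cost = 11.21 × £1.77/therm = £19.84

£19.84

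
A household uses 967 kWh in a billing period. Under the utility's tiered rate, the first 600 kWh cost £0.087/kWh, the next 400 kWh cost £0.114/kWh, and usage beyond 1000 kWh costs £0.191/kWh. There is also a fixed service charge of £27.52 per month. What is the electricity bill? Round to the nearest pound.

First 600 kWh × £0.087 = £52.20
Next 367 kWh × £0.114 = £41.84
Remaining tier: 0 kWh (not reached)
Energy charge = £94.04; + service £27.52 = £121.56 ≈ £122

£122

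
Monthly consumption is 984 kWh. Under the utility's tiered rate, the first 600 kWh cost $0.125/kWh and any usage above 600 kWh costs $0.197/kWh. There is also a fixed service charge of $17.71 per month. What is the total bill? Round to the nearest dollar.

First 600 kWh × $0.125 = $75.00
Remaining 384 kWh × $0.197 = $75.65
Energy charge = $150.65; + service $17.71 = $168.36 ≈ $168

$168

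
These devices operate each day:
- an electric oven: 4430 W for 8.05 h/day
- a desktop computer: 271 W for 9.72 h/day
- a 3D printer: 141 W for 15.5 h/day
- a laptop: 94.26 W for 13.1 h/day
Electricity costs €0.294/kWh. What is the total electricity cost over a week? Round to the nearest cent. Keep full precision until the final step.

€85.85

electric oven: 4430 W × 8.05 h × 7 d = 249,630 Wh = 249.6 kWh
desktop computer: 271 W × 9.72 h × 7 d = 18,439 Wh = 18.44 kWh
3D printer: 141 W × 15.5 h × 7 d = 15,298 Wh = 15.3 kWh
laptop: 94.26 W × 13.1 h × 7 d = 8,644 Wh = 8.644 kWh
Total energy = 249.6 + 18.44 + 15.3 + 8.644 = 292 kWh
Cost = 292 kWh × €0.294 = €85.85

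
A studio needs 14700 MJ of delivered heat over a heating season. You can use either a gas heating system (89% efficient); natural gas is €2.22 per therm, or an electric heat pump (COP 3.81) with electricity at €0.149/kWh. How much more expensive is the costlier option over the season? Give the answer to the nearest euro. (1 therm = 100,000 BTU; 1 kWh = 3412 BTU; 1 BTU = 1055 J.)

€188

Heat load = 14700 MJ = 14,700,000,000 J / 1055 = 13,933,649 BTU
Gas: input = 13,933,649 / 0.89 = 15,655,786 BTU = 156.6 therm → 156.6 × €2.22 = €347.56
Heat pump: 13,933,649 BTU / 3412 = 4,084 kWh heat; / 3.81 = 1,072 kWh in → × €0.149 = €159.70
Difference = |€347.56 − €159.70| = €187.85 ≈ €188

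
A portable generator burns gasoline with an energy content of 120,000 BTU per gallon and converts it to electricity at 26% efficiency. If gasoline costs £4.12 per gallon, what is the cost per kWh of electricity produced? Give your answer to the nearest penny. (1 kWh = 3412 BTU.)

Electrical output per gallon = 120,000 BTU × 0.26 / 3412 BTU/kWh = 9.144 kWh
Cost per kWh = £4.12 / 9.144 kWh = £0.451

£0.45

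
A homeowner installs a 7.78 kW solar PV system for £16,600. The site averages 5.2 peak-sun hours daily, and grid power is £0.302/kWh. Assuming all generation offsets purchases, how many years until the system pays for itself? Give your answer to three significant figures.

3.72 years

Daily generation = 7.78 kW × 5.2 h = 40.46 kWh
Annual generation = 40.46 × 365 = 14766 kWh
Annual savings = 14766 × £0.302 = £4,459.46
Payback = £16,600 / £4,459.46 = 3.72 years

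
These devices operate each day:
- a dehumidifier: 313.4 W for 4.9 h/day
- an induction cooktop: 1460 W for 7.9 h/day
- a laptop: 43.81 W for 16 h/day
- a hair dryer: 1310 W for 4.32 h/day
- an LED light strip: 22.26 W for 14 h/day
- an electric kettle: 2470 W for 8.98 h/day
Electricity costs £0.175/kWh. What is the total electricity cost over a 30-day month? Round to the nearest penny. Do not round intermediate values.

dehumidifier: 313.4 W × 4.9 h × 30 d = 46,070 Wh = 46.07 kWh
induction cooktop: 1460 W × 7.9 h × 30 d = 346,020 Wh = 346 kWh
laptop: 43.81 W × 16 h × 30 d = 21,029 Wh = 21.03 kWh
hair dryer: 1310 W × 4.32 h × 30 d = 169,776 Wh = 169.8 kWh
LED light strip: 22.26 W × 14 h × 30 d = 9,349 Wh = 9.349 kWh
electric kettle: 2470 W × 8.98 h × 30 d = 665,418 Wh = 665.4 kWh
Total energy = 46.07 + 346 + 21.03 + 169.8 + 9.349 + 665.4 = 1,258 kWh
Cost = 1,258 kWh × £0.175 = £220.09

£220.09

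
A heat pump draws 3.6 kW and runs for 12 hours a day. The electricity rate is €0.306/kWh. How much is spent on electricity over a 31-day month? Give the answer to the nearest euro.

Energy = 3600 W × 12 h/day × 31 days = 1,339,200 Wh = 1,339 kWh
Cost = 1,339 kWh × €0.306/kWh = €409.80 ≈ €410

€410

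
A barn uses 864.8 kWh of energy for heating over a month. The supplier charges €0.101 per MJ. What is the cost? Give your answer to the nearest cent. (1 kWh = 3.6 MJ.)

€314.44

864.8 kWh × (3.6 MJ/kWh) = 3,113 MJ
Cost = 3,113 MJ × €0.101/MJ = €314.44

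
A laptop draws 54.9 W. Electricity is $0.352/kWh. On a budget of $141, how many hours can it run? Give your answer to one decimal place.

7296.3 h

Energy budget = $141 / $0.352 per kWh = 400.6 kWh = 400,568 Wh
Runtime = 400,568 Wh / 54.9 W = 7,296 h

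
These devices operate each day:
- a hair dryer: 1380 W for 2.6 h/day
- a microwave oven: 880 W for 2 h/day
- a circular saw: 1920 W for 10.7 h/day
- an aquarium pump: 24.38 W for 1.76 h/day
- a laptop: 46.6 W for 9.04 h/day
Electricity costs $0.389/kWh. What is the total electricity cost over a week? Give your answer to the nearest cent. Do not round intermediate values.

$71.77

hair dryer: 1380 W × 2.6 h × 7 d = 25,116 Wh = 25.12 kWh
microwave oven: 880 W × 2 h × 7 d = 12,320 Wh = 12.32 kWh
circular saw: 1920 W × 10.7 h × 7 d = 143,808 Wh = 143.8 kWh
aquarium pump: 24.38 W × 1.76 h × 7 d = 300 Wh = 0.3004 kWh
laptop: 46.6 W × 9.04 h × 7 d = 2,949 Wh = 2.949 kWh
Total energy = 25.12 + 12.32 + 143.8 + 0.3004 + 2.949 = 184.5 kWh
Cost = 184.5 kWh × $0.389 = $71.77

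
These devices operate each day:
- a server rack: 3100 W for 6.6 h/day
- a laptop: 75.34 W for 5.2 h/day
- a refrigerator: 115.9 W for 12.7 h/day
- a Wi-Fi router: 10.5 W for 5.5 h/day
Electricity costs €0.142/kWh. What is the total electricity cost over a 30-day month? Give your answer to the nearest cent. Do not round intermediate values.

€95.34

server rack: 3100 W × 6.6 h × 30 d = 613,800 Wh = 613.8 kWh
laptop: 75.34 W × 5.2 h × 30 d = 11,753 Wh = 11.75 kWh
refrigerator: 115.9 W × 12.7 h × 30 d = 44,158 Wh = 44.16 kWh
Wi-Fi router: 10.5 W × 5.5 h × 30 d = 1,732 Wh = 1.732 kWh
Total energy = 613.8 + 11.75 + 44.16 + 1.732 = 671.4 kWh
Cost = 671.4 kWh × €0.142 = €95.34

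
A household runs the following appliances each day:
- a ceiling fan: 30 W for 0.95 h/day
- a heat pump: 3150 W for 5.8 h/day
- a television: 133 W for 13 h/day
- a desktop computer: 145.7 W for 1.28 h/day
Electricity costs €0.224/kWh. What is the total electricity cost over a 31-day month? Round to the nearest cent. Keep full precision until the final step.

€140.37

ceiling fan: 30 W × 0.95 h × 31 d = 884 Wh = 0.8835 kWh
heat pump: 3150 W × 5.8 h × 31 d = 566,370 Wh = 566.4 kWh
television: 133 W × 13 h × 31 d = 53,599 Wh = 53.6 kWh
desktop computer: 145.7 W × 1.28 h × 31 d = 5,781 Wh = 5.781 kWh
Total energy = 0.8835 + 566.4 + 53.6 + 5.781 = 626.6 kWh
Cost = 626.6 kWh × €0.224 = €140.37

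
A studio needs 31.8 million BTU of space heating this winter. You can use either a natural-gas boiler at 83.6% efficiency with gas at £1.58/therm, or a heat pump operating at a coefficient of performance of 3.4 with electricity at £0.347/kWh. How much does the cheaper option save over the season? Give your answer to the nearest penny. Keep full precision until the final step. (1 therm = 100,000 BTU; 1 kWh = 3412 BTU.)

Heat load = 31.8 × 10⁶ BTU = 31,800,000 BTU
Gas: input = 31,800,000 / 0.836 = 38,038,278 BTU = 380.4 therm → 380.4 × £1.58 = £601.00
Heat pump: 31,800,000 BTU / 3412 = 9,320 kWh heat; / 3.4 = 2,741 kWh in → × £0.347 = £951.19
Difference = |£601.00 − £951.19| = £350.19

£350.19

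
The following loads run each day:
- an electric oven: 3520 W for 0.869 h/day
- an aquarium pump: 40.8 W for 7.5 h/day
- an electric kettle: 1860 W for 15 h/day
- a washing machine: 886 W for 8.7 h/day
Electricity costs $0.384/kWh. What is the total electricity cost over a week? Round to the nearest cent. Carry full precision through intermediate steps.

$104.76

electric oven: 3520 W × 0.869 h × 7 d = 21,412 Wh = 21.41 kWh
aquarium pump: 40.8 W × 7.5 h × 7 d = 2,142 Wh = 2.142 kWh
electric kettle: 1860 W × 15 h × 7 d = 195,300 Wh = 195.3 kWh
washing machine: 886 W × 8.7 h × 7 d = 53,957 Wh = 53.96 kWh
Total energy = 21.41 + 2.142 + 195.3 + 53.96 = 272.8 kWh
Cost = 272.8 kWh × $0.384 = $104.76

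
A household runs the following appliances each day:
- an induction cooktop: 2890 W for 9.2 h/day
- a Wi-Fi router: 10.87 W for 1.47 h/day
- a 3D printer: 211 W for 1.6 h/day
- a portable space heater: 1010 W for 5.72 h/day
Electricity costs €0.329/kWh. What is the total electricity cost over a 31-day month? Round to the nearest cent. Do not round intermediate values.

€333.70

induction cooktop: 2890 W × 9.2 h × 31 d = 824,228 Wh = 824.2 kWh
Wi-Fi router: 10.87 W × 1.47 h × 31 d = 495 Wh = 0.4953 kWh
3D printer: 211 W × 1.6 h × 31 d = 10,466 Wh = 10.47 kWh
portable space heater: 1010 W × 5.72 h × 31 d = 179,093 Wh = 179.1 kWh
Total energy = 824.2 + 0.4953 + 10.47 + 179.1 = 1,014 kWh
Cost = 1,014 kWh × €0.329 = €333.70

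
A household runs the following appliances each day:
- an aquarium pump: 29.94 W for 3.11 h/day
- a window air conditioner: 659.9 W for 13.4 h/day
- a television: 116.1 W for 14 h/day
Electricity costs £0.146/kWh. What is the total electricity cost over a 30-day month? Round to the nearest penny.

£46.26

aquarium pump: 29.94 W × 3.11 h × 30 d = 2,793 Wh = 2.793 kWh
window air conditioner: 659.9 W × 13.4 h × 30 d = 265,280 Wh = 265.3 kWh
television: 116.1 W × 14 h × 30 d = 48,762 Wh = 48.76 kWh
Total energy = 2.793 + 265.3 + 48.76 = 316.8 kWh
Cost = 316.8 kWh × £0.146 = £46.26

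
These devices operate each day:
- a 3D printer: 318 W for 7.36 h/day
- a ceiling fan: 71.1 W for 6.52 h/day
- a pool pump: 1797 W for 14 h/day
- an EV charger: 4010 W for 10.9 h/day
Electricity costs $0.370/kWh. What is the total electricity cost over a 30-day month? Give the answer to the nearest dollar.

$796

3D printer: 318 W × 7.36 h × 30 d = 70,214 Wh = 70.21 kWh
ceiling fan: 71.1 W × 6.52 h × 30 d = 13,907 Wh = 13.91 kWh
pool pump: 1797 W × 14 h × 30 d = 754,740 Wh = 754.7 kWh
EV charger: 4010 W × 10.9 h × 30 d = 1,311,270 Wh = 1,311 kWh
Total energy = 70.21 + 13.91 + 754.7 + 1,311 = 2,150 kWh
Cost = 2,150 kWh × $0.370 = $795.55 ≈ $796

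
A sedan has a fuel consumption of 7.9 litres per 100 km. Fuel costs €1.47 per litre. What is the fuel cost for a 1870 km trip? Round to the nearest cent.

€217.16

Fuel = 7.9 L/100 km × 1870 km / 100 = 147.7 L
Cost = 147.7 L × €1.47/L = €217.16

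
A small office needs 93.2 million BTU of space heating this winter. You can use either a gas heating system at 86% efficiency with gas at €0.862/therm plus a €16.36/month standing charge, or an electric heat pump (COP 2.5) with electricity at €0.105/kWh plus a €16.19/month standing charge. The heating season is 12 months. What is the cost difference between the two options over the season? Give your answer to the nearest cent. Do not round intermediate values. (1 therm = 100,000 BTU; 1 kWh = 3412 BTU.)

€211.04

Heat load = 93.2 × 10⁶ BTU = 93,200,000 BTU
Gas: input = 93,200,000 / 0.86 = 108,372,093 BTU = 1,084 therm → 1,084 × €0.862 = €934.17; + 12 × €16.36 standing = €1,130.49
Heat pump: 93,200,000 BTU / 3412 = 27,320 kWh heat; / 2.5 = 10,930 kWh in → × €0.105 = €1,147.25; + 12 × €16.19 standing = €1,341.53
Difference = |€1,130.49 − €1,341.53| = €211.04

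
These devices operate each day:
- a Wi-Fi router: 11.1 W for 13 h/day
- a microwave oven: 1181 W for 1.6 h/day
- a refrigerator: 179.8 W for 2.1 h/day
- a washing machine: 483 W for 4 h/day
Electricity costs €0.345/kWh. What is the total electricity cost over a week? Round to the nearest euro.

Wi-Fi router: 11.1 W × 13 h × 7 d = 1,010 Wh = 1.01 kWh
microwave oven: 1181 W × 1.6 h × 7 d = 13,227 Wh = 13.23 kWh
refrigerator: 179.8 W × 2.1 h × 7 d = 2,643 Wh = 2.643 kWh
washing machine: 483 W × 4 h × 7 d = 13,524 Wh = 13.52 kWh
Total energy = 1.01 + 13.23 + 2.643 + 13.52 = 30.4 kWh
Cost = 30.4 kWh × €0.345 = €10.49 ≈ €10

€10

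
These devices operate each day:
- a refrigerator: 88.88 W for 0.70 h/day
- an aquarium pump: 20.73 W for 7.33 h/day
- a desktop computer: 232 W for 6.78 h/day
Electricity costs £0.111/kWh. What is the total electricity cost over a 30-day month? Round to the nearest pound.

£6

refrigerator: 88.88 W × 0.70 h × 30 d = 1,866 Wh = 1.866 kWh
aquarium pump: 20.73 W × 7.33 h × 30 d = 4,559 Wh = 4.559 kWh
desktop computer: 232 W × 6.78 h × 30 d = 47,189 Wh = 47.19 kWh
Total energy = 1.866 + 4.559 + 47.19 = 53.61 kWh
Cost = 53.61 kWh × £0.111 = £5.95 ≈ £6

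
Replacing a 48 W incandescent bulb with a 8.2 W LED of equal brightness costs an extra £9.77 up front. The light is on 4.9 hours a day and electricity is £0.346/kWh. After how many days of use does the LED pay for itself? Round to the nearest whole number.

Power saved = 48 − 8.2 = 39.8 W
Daily energy saved = 39.8 W × 4.9 h = 195 Wh = 0.19502 kWh
Daily savings = 0.19502 × £0.346 = £0.0675
Payback = £9.77 / £0.0675 per day = 144.8 days

145 days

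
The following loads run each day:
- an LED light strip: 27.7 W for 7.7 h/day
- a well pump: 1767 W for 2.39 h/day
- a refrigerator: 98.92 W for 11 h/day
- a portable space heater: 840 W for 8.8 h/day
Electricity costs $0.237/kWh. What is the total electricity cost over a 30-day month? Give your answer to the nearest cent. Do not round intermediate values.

LED light strip: 27.7 W × 7.7 h × 30 d = 6,399 Wh = 6.399 kWh
well pump: 1767 W × 2.39 h × 30 d = 126,694 Wh = 126.7 kWh
refrigerator: 98.92 W × 11 h × 30 d = 32,644 Wh = 32.64 kWh
portable space heater: 840 W × 8.8 h × 30 d = 221,760 Wh = 221.8 kWh
Total energy = 6.399 + 126.7 + 32.64 + 221.8 = 387.5 kWh
Cost = 387.5 kWh × $0.237 = $91.84

$91.84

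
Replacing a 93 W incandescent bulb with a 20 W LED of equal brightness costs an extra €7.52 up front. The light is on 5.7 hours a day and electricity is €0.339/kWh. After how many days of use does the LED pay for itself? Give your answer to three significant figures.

Power saved = 93 − 20 = 73 W
Daily energy saved = 73 W × 5.7 h = 416.1 Wh = 0.4161 kWh
Daily savings = 0.4161 × €0.339 = €0.1411
Payback = €7.52 / €0.1411 per day = 53.31 days

53.3 days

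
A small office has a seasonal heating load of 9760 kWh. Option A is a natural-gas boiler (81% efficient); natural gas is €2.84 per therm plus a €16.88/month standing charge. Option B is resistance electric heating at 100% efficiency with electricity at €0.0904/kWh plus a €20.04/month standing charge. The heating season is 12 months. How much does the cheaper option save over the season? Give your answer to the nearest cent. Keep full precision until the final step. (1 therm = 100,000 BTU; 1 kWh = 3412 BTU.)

Heat load = 9760 kWh × 3412 = 33,301,120 BTU
Gas: input = 33,301,120 / 0.81 = 41,112,494 BTU = 411.1 therm → 411.1 × €2.84 = €1,167.59; + 12 × €16.88 standing = €1,370.15
Electric: 33,301,120 BTU / 3412 = 9,760 kWh → × €0.0904 = €882.30; + 12 × €20.04 standing = €1,122.78
Difference = |€1,370.15 − €1,122.78| = €247.37

€247.37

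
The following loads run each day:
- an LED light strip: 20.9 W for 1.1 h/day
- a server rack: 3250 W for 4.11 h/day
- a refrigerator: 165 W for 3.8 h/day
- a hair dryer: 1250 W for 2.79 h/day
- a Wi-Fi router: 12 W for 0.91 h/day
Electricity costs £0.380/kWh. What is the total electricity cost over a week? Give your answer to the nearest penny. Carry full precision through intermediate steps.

LED light strip: 20.9 W × 1.1 h × 7 d = 161 Wh = 0.1609 kWh
server rack: 3250 W × 4.11 h × 7 d = 93,503 Wh = 93.5 kWh
refrigerator: 165 W × 3.8 h × 7 d = 4,389 Wh = 4.389 kWh
hair dryer: 1250 W × 2.79 h × 7 d = 24,412 Wh = 24.41 kWh
Wi-Fi router: 12 W × 0.91 h × 7 d = 76 Wh = 0.07644 kWh
Total energy = 0.1609 + 93.5 + 4.389 + 24.41 + 0.07644 = 122.5 kWh
Cost = 122.5 kWh × £0.380 = £46.57

£46.57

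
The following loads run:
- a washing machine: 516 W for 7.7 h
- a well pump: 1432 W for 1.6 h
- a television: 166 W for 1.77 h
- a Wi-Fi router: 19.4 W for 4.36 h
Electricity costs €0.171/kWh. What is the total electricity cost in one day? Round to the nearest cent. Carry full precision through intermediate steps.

€1.14

washing machine: 516 W × 7.7 h = 3,973 Wh = 3.973 kWh
well pump: 1432 W × 1.6 h = 2,291 Wh = 2.291 kWh
television: 166 W × 1.77 h = 294 Wh = 0.2938 kWh
Wi-Fi router: 19.4 W × 4.36 h = 85 Wh = 0.08458 kWh
Total energy = 3.973 + 2.291 + 0.2938 + 0.08458 = 6.643 kWh
Cost = 6.643 kWh × €0.171 = €1.14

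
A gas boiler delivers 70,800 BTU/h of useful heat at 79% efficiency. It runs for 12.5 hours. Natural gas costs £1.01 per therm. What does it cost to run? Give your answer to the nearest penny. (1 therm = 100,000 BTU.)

£11.31

Heat delivered = 70,800 BTU/h × 12.5 h = 885,000 BTU
Gas input = 885,000 / 0.79 = 1,120,253 BTU
= 1,120,253 / 100,000 = 11.2 therm
Cost = 11.2 × £1.01/therm = £11.31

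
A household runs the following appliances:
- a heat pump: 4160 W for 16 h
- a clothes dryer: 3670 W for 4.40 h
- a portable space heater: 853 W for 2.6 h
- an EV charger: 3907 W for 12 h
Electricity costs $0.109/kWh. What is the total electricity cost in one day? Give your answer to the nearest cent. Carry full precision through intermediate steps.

heat pump: 4160 W × 16 h = 66,560 Wh = 66.56 kWh
clothes dryer: 3670 W × 4.40 h = 16,148 Wh = 16.15 kWh
portable space heater: 853 W × 2.6 h = 2,218 Wh = 2.218 kWh
EV charger: 3907 W × 12 h = 46,884 Wh = 46.88 kWh
Total energy = 66.56 + 16.15 + 2.218 + 46.88 = 131.8 kWh
Cost = 131.8 kWh × $0.109 = $14.37

$14.37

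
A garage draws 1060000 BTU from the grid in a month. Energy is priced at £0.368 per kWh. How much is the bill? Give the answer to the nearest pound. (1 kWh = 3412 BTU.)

1060000 BTU × (0.00029308 kWh/BTU) = 310.7 kWh
Cost = 310.7 kWh × £0.368/kWh = £114.33 ≈ £114

£114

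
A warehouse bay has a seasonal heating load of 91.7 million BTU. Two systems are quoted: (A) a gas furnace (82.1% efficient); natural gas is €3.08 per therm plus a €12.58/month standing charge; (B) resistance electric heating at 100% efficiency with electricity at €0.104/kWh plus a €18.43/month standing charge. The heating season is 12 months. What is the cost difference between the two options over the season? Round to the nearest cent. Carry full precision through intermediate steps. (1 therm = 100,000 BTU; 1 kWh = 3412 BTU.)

€574.87

Heat load = 91.7 × 10⁶ BTU = 91,700,000 BTU
Gas: input = 91,700,000 / 0.821 = 111,693,057 BTU = 1,117 therm → 1,117 × €3.08 = €3,440.15; + 12 × €12.58 standing = €3,591.11
Electric: 91,700,000 BTU / 3412 = 26,880 kWh → × €0.104 = €2,795.08; + 12 × €18.43 standing = €3,016.24
Difference = |€3,591.11 − €3,016.24| = €574.87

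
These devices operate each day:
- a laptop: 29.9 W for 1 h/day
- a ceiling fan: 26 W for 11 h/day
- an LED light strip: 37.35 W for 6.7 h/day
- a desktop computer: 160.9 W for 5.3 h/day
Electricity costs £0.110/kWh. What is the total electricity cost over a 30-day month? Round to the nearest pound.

£5

laptop: 29.9 W × 1 h × 30 d = 897 Wh = 0.897 kWh
ceiling fan: 26 W × 11 h × 30 d = 8,580 Wh = 8.58 kWh
LED light strip: 37.35 W × 6.7 h × 30 d = 7,507 Wh = 7.507 kWh
desktop computer: 160.9 W × 5.3 h × 30 d = 25,583 Wh = 25.58 kWh
Total energy = 0.897 + 8.58 + 7.507 + 25.58 = 42.57 kWh
Cost = 42.57 kWh × £0.110 = £4.68 ≈ £5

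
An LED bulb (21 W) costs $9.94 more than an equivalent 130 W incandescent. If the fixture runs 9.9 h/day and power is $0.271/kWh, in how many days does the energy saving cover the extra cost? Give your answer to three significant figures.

Power saved = 130 − 21 = 109 W
Daily energy saved = 109 W × 9.9 h = 1079 Wh = 1.0791 kWh
Daily savings = 1.0791 × $0.271 = $0.2924
Payback = $9.94 / $0.2924 per day = 33.99 days

34 days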